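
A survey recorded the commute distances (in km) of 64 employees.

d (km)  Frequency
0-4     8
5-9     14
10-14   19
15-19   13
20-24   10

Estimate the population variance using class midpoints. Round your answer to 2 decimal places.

Midpoints: 2, 7, 12, 17, 22
n = 64, Σfm = 783, mean = 12.2344
Σfm² = 12051
Σf(m − x̄)² = Σfm² − (Σfm)²/n = 12051 − 783²/64 = 2471.4844
Population variance = 2471.4844 / 64 = 38.6169

38.62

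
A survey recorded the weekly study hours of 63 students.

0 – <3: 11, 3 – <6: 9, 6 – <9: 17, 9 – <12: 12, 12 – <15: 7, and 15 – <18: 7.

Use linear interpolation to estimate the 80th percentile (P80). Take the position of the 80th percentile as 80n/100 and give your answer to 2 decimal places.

Cumulative frequencies: 11, 20, 37, 49, 56, 63
n = 63; position = 80n/100 = 50.4.
This falls in the class 12 – <15: L = 12, F = 49, f = 7, h = 3.
80th percentile ≈ 12 + ((50.4 − 49) / 7) × 3 = 12.6000

12.60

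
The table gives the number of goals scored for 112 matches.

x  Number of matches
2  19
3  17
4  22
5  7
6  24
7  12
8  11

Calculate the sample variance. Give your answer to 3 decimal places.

Values: 2, 3, 4, 5, 6, 7, 8
n = 112, Σfx = 528, mean = 4.7143
Σfx² = 2912
Σf(x − x̄)² = Σfx² − (Σfx)²/n = 2912 − 528²/112 = 422.8571
Sample variance = 422.8571 / 111 = 3.8095

3.810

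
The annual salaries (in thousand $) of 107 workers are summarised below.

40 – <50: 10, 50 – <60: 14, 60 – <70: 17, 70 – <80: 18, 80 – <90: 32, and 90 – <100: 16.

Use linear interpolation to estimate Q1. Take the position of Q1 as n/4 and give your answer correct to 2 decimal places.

61.62

Cumulative frequencies: 10, 24, 41, 59, 91, 107
n = 107; position = n/4 = 26.75.
This falls in the class 60 – <70: L = 60, F = 24, f = 17, h = 10.
Lower quartile ≈ 60 + ((26.75 − 24) / 17) × 10 = 61.6176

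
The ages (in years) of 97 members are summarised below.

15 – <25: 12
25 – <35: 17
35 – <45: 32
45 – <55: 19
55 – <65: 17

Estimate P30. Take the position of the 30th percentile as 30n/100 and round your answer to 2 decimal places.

35.03

Cumulative frequencies: 12, 29, 61, 80, 97
n = 97; position = 30n/100 = 29.1.
This falls in the class 35 – <45: L = 35, F = 29, f = 32, h = 10.
30th percentile ≈ 35 + ((29.1 − 29) / 32) × 10 = 35.0312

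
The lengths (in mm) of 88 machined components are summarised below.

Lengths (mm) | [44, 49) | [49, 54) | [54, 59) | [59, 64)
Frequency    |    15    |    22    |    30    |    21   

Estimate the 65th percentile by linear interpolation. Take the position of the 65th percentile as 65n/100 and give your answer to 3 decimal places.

Cumulative frequencies: 15, 37, 67, 88
n = 88; position = 65n/100 = 57.2.
This falls in the class [54, 59): L = 54, F = 37, f = 30, h = 5.
65th percentile ≈ 54 + ((57.2 − 37) / 30) × 5 = 57.3667

57.367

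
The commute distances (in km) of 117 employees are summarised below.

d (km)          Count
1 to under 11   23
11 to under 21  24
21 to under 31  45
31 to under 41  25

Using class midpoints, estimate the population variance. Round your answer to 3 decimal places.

Midpoints: 6, 16, 26, 36
n = 117, Σfm = 2592, mean = 22.1538
Σfm² = 69792
Σf(m − x̄)² = Σfm² − (Σfm)²/n = 69792 − 2592²/117 = 12369.2308
Population variance = 12369.2308 / 117 = 105.7199

105.720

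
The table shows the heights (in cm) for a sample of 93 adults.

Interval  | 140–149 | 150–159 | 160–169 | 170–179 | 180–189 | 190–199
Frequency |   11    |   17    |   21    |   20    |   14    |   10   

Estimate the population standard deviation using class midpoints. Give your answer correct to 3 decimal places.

Midpoints: 144.5, 154.5, 164.5, 174.5, 184.5, 194.5
n = 93, Σfm = 15688.5, mean = 168.6935
Σfm² = 2667613.25
Σf(m − x̄)² = Σfm² − (Σfm)²/n = 2667613.25 − 15688.5²/93 = 21064.5161
Population variance = 21064.5161 / 93 = 226.5002
Standard deviation = √226.5002 = 15.0499

15.050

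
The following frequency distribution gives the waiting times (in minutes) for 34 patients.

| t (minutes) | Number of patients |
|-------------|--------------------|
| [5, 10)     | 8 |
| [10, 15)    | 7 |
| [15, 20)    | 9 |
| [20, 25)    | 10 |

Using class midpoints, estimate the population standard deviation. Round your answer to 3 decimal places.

Midpoints: 7.5, 12.5, 17.5, 22.5
n = 34, Σfm = 530, mean = 15.5882
Σfm² = 9362.5
Σf(m − x̄)² = Σfm² − (Σfm)²/n = 9362.5 − 530²/34 = 1100.7353
Population variance = 1100.7353 / 34 = 32.3746
Standard deviation = √32.3746 = 5.6899

5.690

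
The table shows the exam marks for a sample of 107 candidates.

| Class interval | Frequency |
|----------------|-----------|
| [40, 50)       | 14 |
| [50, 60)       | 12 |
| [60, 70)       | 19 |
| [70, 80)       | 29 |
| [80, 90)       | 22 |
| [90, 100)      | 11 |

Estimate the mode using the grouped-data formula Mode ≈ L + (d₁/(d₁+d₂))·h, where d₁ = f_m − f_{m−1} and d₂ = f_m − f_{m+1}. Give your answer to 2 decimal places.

75.88

Modal class: [70, 80) (highest frequency 29).
d₁ = 29 − 19 = 10, d₂ = 29 − 22 = 7
Mode ≈ 70 + (10/(10+7)) × 10 = 70 + 5.8824 = 75.8824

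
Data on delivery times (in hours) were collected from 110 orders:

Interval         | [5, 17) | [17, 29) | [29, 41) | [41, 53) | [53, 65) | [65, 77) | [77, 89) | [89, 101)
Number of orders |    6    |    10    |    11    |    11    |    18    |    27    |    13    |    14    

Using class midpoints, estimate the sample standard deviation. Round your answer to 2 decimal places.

Midpoints: 11, 23, 35, 47, 59, 71, 83, 95
n = 110, Σfm = 6586, mean = 59.8727
Σfm² = 458462
Σf(m − x̄)² = Σfm² − (Σfm)²/n = 458462 − 6586²/110 = 64140.2182
Sample variance = 64140.2182 / 109 = 588.4424
Standard deviation = √588.4424 = 24.2578

24.26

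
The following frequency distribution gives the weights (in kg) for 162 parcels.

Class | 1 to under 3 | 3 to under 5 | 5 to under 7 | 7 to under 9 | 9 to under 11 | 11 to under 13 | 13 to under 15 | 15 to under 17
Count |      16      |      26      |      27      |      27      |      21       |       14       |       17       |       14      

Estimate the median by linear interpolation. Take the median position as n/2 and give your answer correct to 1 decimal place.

7.9

Cumulative frequencies: 16, 42, 69, 96, 117, 131, 148, 162
n = 162; position = n/2 = 81.
This falls in the class 7 to under 9: L = 7, F = 69, f = 27, h = 2.
Median ≈ 7 + ((81 − 69) / 27) × 2 = 7.8889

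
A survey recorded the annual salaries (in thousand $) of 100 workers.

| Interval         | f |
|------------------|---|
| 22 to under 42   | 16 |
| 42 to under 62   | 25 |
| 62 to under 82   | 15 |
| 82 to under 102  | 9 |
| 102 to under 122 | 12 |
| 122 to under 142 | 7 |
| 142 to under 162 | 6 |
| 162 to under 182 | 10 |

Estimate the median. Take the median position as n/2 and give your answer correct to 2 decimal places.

Cumulative frequencies: 16, 41, 56, 65, 77, 84, 90, 100
n = 100; position = n/2 = 50.
This falls in the class 62 to under 82: L = 62, F = 41, f = 15, h = 20.
Median ≈ 62 + ((50 − 41) / 15) × 20 = 74.0000

74.00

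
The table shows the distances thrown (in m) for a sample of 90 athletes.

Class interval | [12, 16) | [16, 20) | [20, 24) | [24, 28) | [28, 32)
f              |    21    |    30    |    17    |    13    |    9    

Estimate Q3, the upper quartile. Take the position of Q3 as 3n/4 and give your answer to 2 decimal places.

23.88

Cumulative frequencies: 21, 51, 68, 81, 90
n = 90; position = 3n/4 = 67.5.
This falls in the class [20, 24): L = 20, F = 51, f = 17, h = 4.
Upper quartile ≈ 20 + ((67.5 − 51) / 17) × 4 = 23.8824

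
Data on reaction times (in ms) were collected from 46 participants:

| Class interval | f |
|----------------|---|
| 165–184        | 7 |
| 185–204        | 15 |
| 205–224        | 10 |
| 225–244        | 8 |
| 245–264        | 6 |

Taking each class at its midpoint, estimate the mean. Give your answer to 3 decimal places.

Midpoints: 174.5, 194.5, 214.5, 234.5, 254.5
Σfm = 7×174.5 + 15×194.5 + 10×214.5 + 8×234.5 + 6×254.5 = 9687
n = Σf = 46
Mean = 9687 / 46 = 210.5870

210.587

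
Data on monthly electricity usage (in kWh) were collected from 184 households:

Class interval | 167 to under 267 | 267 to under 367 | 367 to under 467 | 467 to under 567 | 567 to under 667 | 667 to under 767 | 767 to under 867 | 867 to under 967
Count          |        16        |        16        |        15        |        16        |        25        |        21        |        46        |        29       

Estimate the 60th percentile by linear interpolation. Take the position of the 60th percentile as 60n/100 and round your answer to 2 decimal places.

Cumulative frequencies: 16, 32, 47, 63, 88, 109, 155, 184
n = 184; position = 60n/100 = 110.4.
This falls in the class 767 to under 867: L = 767, F = 109, f = 46, h = 100.
60th percentile ≈ 767 + ((110.4 − 109) / 46) × 100 = 770.0435

770.04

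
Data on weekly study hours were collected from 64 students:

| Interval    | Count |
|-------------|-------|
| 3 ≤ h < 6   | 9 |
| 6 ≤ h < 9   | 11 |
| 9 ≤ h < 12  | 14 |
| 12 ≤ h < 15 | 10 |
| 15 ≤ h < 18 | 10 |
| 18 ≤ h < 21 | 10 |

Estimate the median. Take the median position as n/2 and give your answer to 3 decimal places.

Cumulative frequencies: 9, 20, 34, 44, 54, 64
n = 64; position = n/2 = 32.
This falls in the class 9 ≤ h < 12: L = 9, F = 20, f = 14, h = 3.
Median ≈ 9 + ((32 − 20) / 14) × 3 = 11.5714

11.571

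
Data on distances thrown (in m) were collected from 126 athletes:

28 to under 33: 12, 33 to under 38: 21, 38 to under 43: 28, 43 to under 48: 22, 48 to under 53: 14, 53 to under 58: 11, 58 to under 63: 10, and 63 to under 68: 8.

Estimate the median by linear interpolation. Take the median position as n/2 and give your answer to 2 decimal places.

43.45

Cumulative frequencies: 12, 33, 61, 83, 97, 108, 118, 126
n = 126; position = n/2 = 63.
This falls in the class 43 to under 48: L = 43, F = 61, f = 22, h = 5.
Median ≈ 43 + ((63 − 61) / 22) × 5 = 43.4545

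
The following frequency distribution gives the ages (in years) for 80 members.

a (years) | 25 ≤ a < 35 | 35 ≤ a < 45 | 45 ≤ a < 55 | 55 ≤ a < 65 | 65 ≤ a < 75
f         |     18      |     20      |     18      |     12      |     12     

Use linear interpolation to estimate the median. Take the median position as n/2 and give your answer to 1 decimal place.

46.1

Cumulative frequencies: 18, 38, 56, 68, 80
n = 80; position = n/2 = 40.
This falls in the class 45 ≤ a < 55: L = 45, F = 38, f = 18, h = 10.
Median ≈ 45 + ((40 − 38) / 18) × 10 = 46.1111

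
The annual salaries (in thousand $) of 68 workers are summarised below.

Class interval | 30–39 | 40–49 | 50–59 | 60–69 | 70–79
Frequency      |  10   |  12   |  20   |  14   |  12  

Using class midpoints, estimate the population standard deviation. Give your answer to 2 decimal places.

Midpoints: 34.5, 44.5, 54.5, 64.5, 74.5
n = 68, Σfm = 3766, mean = 55.3824
Σfm² = 219917
Σf(m − x̄)² = Σfm² − (Σfm)²/n = 219917 − 3766²/68 = 11347.0588
Population variance = 11347.0588 / 68 = 166.8685
Standard deviation = √166.8685 = 12.9178

12.92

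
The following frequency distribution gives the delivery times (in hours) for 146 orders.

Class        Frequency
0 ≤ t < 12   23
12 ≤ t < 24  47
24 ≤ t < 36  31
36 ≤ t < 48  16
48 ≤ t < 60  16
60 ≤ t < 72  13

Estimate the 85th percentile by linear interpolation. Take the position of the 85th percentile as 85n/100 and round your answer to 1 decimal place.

53.3

Cumulative frequencies: 23, 70, 101, 117, 133, 146
n = 146; position = 85n/100 = 124.1.
This falls in the class 48 ≤ t < 60: L = 48, F = 117, f = 16, h = 12.
85th percentile ≈ 48 + ((124.1 − 117) / 16) × 12 = 53.3250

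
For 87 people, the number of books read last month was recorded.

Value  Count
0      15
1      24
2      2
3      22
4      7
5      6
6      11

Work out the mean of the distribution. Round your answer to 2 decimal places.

Values: 0, 1, 2, 3, 4, 5, 6
Σfx = 15×0 + 24×1 + 2×2 + 22×3 + 7×4 + 6×5 + 11×6 = 218
n = Σf = 87
Mean = 218 / 87 = 2.5057

2.51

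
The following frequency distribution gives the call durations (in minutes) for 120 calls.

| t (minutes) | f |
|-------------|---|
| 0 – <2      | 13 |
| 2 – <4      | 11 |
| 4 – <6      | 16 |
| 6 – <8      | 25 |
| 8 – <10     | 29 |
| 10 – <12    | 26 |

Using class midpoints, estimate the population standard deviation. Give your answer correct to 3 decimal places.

Midpoints: 1, 3, 5, 7, 9, 11
n = 120, Σfm = 848, mean = 7.0667
Σfm² = 7232
Σf(m − x̄)² = Σfm² − (Σfm)²/n = 7232 − 848²/120 = 1239.4667
Population variance = 1239.4667 / 120 = 10.3289
Standard deviation = √10.3289 = 3.2139

3.214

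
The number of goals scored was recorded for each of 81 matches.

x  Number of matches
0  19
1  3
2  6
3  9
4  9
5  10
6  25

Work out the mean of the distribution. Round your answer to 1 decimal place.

Values: 0, 1, 2, 3, 4, 5, 6
Σfx = 19×0 + 3×1 + 6×2 + 9×3 + 9×4 + 10×5 + 25×6 = 278
n = Σf = 81
Mean = 278 / 81 = 3.4321

3.4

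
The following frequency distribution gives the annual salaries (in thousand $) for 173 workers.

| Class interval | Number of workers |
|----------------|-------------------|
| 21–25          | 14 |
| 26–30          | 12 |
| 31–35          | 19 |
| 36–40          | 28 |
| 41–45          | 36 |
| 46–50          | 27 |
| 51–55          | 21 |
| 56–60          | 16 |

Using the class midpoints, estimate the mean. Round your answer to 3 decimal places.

41.815

Midpoints: 23, 28, 33, 38, 43, 48, 53, 58
Σfm = 14×23 + 12×28 + 19×33 + 28×38 + 36×43 + 27×48 + 21×53 + 16×58 = 7234
n = Σf = 173
Mean = 7234 / 173 = 41.8150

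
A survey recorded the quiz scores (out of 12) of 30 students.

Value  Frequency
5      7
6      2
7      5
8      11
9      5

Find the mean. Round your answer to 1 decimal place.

7.2

Values: 5, 6, 7, 8, 9
Σfx = 7×5 + 2×6 + 5×7 + 11×8 + 5×9 = 215
n = Σf = 30
Mean = 215 / 30 = 7.1667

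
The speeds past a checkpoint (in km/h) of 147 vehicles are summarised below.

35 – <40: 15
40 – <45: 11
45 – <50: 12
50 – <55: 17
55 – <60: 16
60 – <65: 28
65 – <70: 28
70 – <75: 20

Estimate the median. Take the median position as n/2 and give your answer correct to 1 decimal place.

60.4

Cumulative frequencies: 15, 26, 38, 55, 71, 99, 127, 147
n = 147; position = n/2 = 73.5.
This falls in the class 60 – <65: L = 60, F = 71, f = 28, h = 5.
Median ≈ 60 + ((73.5 − 71) / 28) × 5 = 60.4464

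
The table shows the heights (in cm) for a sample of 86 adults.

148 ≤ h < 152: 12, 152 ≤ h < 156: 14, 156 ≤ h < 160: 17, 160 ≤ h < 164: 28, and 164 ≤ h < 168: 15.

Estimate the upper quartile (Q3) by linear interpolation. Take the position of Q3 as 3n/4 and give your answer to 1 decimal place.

163.1

Cumulative frequencies: 12, 26, 43, 71, 86
n = 86; position = 3n/4 = 64.5.
This falls in the class 160 ≤ h < 164: L = 160, F = 43, f = 28, h = 4.
Upper quartile ≈ 160 + ((64.5 − 43) / 28) × 4 = 163.0714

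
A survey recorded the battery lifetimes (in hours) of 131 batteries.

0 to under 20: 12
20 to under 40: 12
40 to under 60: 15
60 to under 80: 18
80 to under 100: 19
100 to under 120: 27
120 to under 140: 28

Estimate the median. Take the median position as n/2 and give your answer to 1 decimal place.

88.9

Cumulative frequencies: 12, 24, 39, 57, 76, 103, 131
n = 131; position = n/2 = 65.5.
This falls in the class 80 to under 100: L = 80, F = 57, f = 19, h = 20.
Median ≈ 80 + ((65.5 − 57) / 19) × 20 = 88.9474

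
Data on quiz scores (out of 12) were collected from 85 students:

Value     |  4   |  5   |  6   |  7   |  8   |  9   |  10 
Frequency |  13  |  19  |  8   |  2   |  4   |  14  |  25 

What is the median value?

Cumulative frequencies: 13, 32, 40, 42, 46, 60, 85
n = 85, so the median is the value in position (n+1)/2 = 43.
Position 43 falls at value 8.

8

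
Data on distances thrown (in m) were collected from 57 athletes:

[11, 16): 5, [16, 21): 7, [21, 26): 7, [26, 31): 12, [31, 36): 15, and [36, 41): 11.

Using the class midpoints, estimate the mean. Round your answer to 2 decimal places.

28.59

Midpoints: 13.5, 18.5, 23.5, 28.5, 33.5, 38.5
Σfm = 5×13.5 + 7×18.5 + 7×23.5 + 12×28.5 + 15×33.5 + 11×38.5 = 1629.5
n = Σf = 57
Mean = 1629.5 / 57 = 28.5877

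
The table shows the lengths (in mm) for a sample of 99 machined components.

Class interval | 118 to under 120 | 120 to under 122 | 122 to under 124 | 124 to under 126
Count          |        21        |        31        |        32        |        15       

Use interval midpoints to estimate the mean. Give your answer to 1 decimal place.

Midpoints: 119, 121, 123, 125
Σfm = 21×119 + 31×121 + 32×123 + 15×125 = 12061
n = Σf = 99
Mean = 12061 / 99 = 121.8283

121.8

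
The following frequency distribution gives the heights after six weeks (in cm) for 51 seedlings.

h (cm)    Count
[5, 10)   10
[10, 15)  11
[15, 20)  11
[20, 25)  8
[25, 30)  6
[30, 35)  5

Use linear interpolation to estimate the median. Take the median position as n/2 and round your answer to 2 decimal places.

Cumulative frequencies: 10, 21, 32, 40, 46, 51
n = 51; position = n/2 = 25.5.
This falls in the class [15, 20): L = 15, F = 21, f = 11, h = 5.
Median ≈ 15 + ((25.5 − 21) / 11) × 5 = 17.0455

17.05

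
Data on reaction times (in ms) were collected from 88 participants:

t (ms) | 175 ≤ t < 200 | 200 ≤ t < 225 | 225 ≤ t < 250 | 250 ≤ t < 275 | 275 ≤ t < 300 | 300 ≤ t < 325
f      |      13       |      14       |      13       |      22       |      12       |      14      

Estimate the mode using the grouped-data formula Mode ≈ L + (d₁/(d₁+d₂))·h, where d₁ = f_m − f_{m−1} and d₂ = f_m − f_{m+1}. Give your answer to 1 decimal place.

261.8

Modal class: 250 ≤ t < 275 (highest frequency 22).
d₁ = 22 − 13 = 9, d₂ = 22 − 12 = 10
Mode ≈ 250 + (9/(9+10)) × 25 = 250 + 11.8421 = 261.8421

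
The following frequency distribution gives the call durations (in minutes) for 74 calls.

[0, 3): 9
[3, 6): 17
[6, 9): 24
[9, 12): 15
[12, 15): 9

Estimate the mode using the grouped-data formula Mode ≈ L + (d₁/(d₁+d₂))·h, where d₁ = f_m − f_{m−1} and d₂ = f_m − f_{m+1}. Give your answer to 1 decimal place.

Modal class: [6, 9) (highest frequency 24).
d₁ = 24 − 17 = 7, d₂ = 24 − 15 = 9
Mode ≈ 6 + (7/(7+9)) × 3 = 6 + 1.3125 = 7.3125

7.3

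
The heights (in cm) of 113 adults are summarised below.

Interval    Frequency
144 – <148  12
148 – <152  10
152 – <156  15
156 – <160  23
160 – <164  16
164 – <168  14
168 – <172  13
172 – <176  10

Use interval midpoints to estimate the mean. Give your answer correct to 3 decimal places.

Midpoints: 146, 150, 154, 158, 162, 166, 170, 174
Σfm = 12×146 + 10×150 + 15×154 + 23×158 + 16×162 + 14×166 + 13×170 + 10×174 = 18062
n = Σf = 113
Mean = 18062 / 113 = 159.8407

159.841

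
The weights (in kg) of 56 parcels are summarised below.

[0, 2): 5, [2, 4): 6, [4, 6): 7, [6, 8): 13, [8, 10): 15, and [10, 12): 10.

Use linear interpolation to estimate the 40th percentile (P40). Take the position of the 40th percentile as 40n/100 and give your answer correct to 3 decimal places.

Cumulative frequencies: 5, 11, 18, 31, 46, 56
n = 56; position = 40n/100 = 22.4.
This falls in the class [6, 8): L = 6, F = 18, f = 13, h = 2.
40th percentile ≈ 6 + ((22.4 − 18) / 13) × 2 = 6.6769

6.677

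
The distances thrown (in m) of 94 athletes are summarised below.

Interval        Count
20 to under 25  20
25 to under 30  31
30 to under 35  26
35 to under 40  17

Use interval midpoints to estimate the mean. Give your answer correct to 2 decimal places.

Midpoints: 22.5, 27.5, 32.5, 37.5
Σfm = 20×22.5 + 31×27.5 + 26×32.5 + 17×37.5 = 2785
n = Σf = 94
Mean = 2785 / 94 = 29.6277

29.63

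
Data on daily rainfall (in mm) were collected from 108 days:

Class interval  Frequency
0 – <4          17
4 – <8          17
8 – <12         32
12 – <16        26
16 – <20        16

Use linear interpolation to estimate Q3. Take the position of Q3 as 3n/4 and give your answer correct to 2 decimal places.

14.31

Cumulative frequencies: 17, 34, 66, 92, 108
n = 108; position = 3n/4 = 81.
This falls in the class 12 – <16: L = 12, F = 66, f = 26, h = 4.
Upper quartile ≈ 12 + ((81 − 66) / 26) × 4 = 14.3077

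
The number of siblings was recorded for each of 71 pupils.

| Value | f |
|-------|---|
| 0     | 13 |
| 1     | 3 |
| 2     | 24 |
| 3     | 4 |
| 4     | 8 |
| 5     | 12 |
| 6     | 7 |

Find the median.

2

Cumulative frequencies: 13, 16, 40, 44, 52, 64, 71
n = 71, so the median is the value in position (n+1)/2 = 36.
Position 36 falls at value 2.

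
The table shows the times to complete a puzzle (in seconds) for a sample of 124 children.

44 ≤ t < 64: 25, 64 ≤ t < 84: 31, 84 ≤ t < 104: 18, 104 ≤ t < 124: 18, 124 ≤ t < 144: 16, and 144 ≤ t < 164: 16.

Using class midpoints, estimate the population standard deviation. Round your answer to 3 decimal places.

33.824

Midpoints: 54, 74, 94, 114, 134, 154
n = 124, Σfm = 11996, mean = 96.7419
Σfm² = 1302384
Σf(m − x̄)² = Σfm² − (Σfm)²/n = 1302384 − 11996²/124 = 141867.7419
Population variance = 141867.7419 / 124 = 1144.0947
Standard deviation = √1144.0947 = 33.8245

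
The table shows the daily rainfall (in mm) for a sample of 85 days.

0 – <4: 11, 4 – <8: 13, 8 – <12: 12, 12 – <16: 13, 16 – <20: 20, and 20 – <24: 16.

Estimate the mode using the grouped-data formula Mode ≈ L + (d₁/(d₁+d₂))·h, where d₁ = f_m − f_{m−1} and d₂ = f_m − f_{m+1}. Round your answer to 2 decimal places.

Modal class: 16 – <20 (highest frequency 20).
d₁ = 20 − 13 = 7, d₂ = 20 − 16 = 4
Mode ≈ 16 + (7/(7+4)) × 4 = 16 + 2.5455 = 18.5455

18.55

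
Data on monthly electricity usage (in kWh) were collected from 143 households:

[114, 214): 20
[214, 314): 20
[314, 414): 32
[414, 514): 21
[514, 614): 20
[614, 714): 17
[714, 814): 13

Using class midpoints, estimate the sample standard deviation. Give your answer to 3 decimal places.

185.070

Midpoints: 164, 264, 364, 464, 564, 664, 764
n = 143, Σfm = 62452, mean = 436.7273
Σfm² = 32138128
Σf(m − x̄)² = Σfm² − (Σfm)²/n = 32138128 − 62452²/143 = 4863636.3636
Sample variance = 4863636.3636 / 142 = 34250.9603
Standard deviation = √34250.9603 = 185.0701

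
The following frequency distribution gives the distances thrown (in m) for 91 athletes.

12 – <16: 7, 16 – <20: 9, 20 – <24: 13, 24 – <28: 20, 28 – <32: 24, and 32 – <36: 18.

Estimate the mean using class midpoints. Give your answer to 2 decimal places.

26.35

Midpoints: 14, 18, 22, 26, 30, 34
Σfm = 7×14 + 9×18 + 13×22 + 20×26 + 24×30 + 18×34 = 2398
n = Σf = 91
Mean = 2398 / 91 = 26.3516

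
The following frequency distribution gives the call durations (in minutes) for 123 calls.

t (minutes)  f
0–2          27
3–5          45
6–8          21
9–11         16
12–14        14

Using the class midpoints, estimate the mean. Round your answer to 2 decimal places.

Midpoints: 1, 4, 7, 10, 13
Σfm = 27×1 + 45×4 + 21×7 + 16×10 + 14×13 = 696
n = Σf = 123
Mean = 696 / 123 = 5.6585

5.66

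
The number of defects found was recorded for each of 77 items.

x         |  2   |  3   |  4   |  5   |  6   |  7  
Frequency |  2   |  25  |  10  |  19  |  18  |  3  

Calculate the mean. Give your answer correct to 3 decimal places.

4.455

Values: 2, 3, 4, 5, 6, 7
Σfx = 2×2 + 25×3 + 10×4 + 19×5 + 18×6 + 3×7 = 343
n = Σf = 77
Mean = 343 / 77 = 4.4545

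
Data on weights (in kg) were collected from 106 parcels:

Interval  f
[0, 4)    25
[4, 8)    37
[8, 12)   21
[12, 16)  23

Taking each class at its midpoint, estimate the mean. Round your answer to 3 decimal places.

7.585

Midpoints: 2, 6, 10, 14
Σfm = 25×2 + 37×6 + 21×10 + 23×14 = 804
n = Σf = 106
Mean = 804 / 106 = 7.5849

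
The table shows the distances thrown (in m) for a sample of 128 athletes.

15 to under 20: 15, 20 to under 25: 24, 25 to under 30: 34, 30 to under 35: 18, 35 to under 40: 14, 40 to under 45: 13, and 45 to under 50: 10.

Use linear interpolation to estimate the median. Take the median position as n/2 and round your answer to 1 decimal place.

Cumulative frequencies: 15, 39, 73, 91, 105, 118, 128
n = 128; position = n/2 = 64.
This falls in the class 25 to under 30: L = 25, F = 39, f = 34, h = 5.
Median ≈ 25 + ((64 − 39) / 34) × 5 = 28.6765

28.7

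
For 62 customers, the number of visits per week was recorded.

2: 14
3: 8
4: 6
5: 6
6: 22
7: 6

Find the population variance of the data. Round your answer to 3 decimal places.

3.153

Values: 2, 3, 4, 5, 6, 7
n = 62, Σfx = 280, mean = 4.5161
Σfx² = 1460
Σf(x − x̄)² = Σfx² − (Σfx)²/n = 1460 − 280²/62 = 195.4839
Population variance = 195.4839 / 62 = 3.1530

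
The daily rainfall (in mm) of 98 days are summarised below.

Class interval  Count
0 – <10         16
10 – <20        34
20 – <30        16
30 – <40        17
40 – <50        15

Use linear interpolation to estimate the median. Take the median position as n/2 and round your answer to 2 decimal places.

19.71

Cumulative frequencies: 16, 50, 66, 83, 98
n = 98; position = n/2 = 49.
This falls in the class 10 – <20: L = 10, F = 16, f = 34, h = 10.
Median ≈ 10 + ((49 − 16) / 34) × 10 = 19.7059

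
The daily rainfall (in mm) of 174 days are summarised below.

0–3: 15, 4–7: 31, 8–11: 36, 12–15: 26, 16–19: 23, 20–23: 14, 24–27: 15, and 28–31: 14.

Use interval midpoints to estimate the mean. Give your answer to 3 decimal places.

Midpoints: 1.5, 5.5, 9.5, 13.5, 17.5, 21.5, 25.5, 29.5
Σfm = 15×1.5 + 31×5.5 + 36×9.5 + 26×13.5 + 23×17.5 + 14×21.5 + 15×25.5 + 14×29.5 = 2385
n = Σf = 174
Mean = 2385 / 174 = 13.7069

13.707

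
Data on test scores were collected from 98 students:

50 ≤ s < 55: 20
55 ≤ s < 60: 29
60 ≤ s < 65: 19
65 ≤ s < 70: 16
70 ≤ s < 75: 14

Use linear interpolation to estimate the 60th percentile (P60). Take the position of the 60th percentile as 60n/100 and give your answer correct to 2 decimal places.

Cumulative frequencies: 20, 49, 68, 84, 98
n = 98; position = 60n/100 = 58.8.
This falls in the class 60 ≤ s < 65: L = 60, F = 49, f = 19, h = 5.
60th percentile ≈ 60 + ((58.8 − 49) / 19) × 5 = 62.5789

62.58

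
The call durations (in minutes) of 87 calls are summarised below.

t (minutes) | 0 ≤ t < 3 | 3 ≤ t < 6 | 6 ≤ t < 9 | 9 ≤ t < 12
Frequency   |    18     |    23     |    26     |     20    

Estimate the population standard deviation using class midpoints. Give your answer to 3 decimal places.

3.176

Midpoints: 1.5, 4.5, 7.5, 10.5
n = 87, Σfm = 535.5, mean = 6.1552
Σfm² = 4173.75
Σf(m − x̄)² = Σfm² − (Σfm)²/n = 4173.75 − 535.5²/87 = 877.6552
Population variance = 877.6552 / 87 = 10.0880
Standard deviation = √10.0880 = 3.1762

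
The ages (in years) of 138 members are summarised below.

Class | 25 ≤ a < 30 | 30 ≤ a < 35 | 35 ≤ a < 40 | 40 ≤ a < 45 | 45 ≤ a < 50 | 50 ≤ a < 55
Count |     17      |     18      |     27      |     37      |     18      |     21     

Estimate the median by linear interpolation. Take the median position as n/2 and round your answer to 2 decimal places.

40.95

Cumulative frequencies: 17, 35, 62, 99, 117, 138
n = 138; position = n/2 = 69.
This falls in the class 40 ≤ a < 45: L = 40, F = 62, f = 37, h = 5.
Median ≈ 40 + ((69 − 62) / 37) × 5 = 40.9459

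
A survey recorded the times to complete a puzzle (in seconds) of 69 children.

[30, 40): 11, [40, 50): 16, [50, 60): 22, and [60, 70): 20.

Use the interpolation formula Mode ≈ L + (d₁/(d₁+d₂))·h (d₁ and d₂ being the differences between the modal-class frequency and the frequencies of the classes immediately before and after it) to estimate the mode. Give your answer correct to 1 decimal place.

57.5

Modal class: [50, 60) (highest frequency 22).
d₁ = 22 − 16 = 6, d₂ = 22 − 20 = 2
Mode ≈ 50 + (6/(6+2)) × 10 = 50 + 7.5000 = 57.5000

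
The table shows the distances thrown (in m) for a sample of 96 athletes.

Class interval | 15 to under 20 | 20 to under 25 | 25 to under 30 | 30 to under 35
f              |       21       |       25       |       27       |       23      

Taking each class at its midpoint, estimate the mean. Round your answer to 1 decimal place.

25.2

Midpoints: 17.5, 22.5, 27.5, 32.5
Σfm = 21×17.5 + 25×22.5 + 27×27.5 + 23×32.5 = 2420
n = Σf = 96
Mean = 2420 / 96 = 25.2083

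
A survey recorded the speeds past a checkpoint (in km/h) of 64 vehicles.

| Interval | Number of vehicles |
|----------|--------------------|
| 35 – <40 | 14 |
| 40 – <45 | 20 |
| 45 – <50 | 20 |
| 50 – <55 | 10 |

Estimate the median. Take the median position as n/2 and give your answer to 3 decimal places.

44.500

Cumulative frequencies: 14, 34, 54, 64
n = 64; position = n/2 = 32.
This falls in the class 40 – <45: L = 40, F = 14, f = 20, h = 5.
Median ≈ 40 + ((32 − 14) / 20) × 5 = 44.5000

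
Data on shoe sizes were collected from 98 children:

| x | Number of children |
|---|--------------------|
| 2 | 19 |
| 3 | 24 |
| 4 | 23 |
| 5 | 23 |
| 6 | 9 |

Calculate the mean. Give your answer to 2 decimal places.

3.79

Values: 2, 3, 4, 5, 6
Σfx = 19×2 + 24×3 + 23×4 + 23×5 + 9×6 = 371
n = Σf = 98
Mean = 371 / 98 = 3.7857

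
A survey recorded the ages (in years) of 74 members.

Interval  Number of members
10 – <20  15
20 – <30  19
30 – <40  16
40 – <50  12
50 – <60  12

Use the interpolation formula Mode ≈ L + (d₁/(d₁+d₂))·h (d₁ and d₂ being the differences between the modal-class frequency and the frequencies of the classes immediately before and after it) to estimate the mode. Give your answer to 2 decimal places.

25.71

Modal class: 20 – <30 (highest frequency 19).
d₁ = 19 − 15 = 4, d₂ = 19 − 16 = 3
Mode ≈ 20 + (4/(4+3)) × 10 = 20 + 5.7143 = 25.7143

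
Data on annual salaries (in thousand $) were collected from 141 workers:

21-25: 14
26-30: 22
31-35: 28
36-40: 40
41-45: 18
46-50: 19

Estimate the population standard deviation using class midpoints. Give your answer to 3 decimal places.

Midpoints: 23, 28, 33, 38, 43, 48
n = 141, Σfm = 5068, mean = 35.9433
Σfm² = 189964
Σf(m − x̄)² = Σfm² − (Σfm)²/n = 189964 − 5068²/141 = 7803.5461
Population variance = 7803.5461 / 141 = 55.3443
Standard deviation = √55.3443 = 7.4394

7.439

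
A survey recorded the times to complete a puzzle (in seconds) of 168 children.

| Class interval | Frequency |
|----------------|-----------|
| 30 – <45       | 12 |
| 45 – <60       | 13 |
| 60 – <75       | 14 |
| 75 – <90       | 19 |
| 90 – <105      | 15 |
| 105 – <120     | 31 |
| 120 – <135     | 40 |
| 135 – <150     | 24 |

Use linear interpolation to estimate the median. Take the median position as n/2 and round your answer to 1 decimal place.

110.3

Cumulative frequencies: 12, 25, 39, 58, 73, 104, 144, 168
n = 168; position = n/2 = 84.
This falls in the class 105 – <120: L = 105, F = 73, f = 31, h = 15.
Median ≈ 105 + ((84 − 73) / 31) × 15 = 110.3226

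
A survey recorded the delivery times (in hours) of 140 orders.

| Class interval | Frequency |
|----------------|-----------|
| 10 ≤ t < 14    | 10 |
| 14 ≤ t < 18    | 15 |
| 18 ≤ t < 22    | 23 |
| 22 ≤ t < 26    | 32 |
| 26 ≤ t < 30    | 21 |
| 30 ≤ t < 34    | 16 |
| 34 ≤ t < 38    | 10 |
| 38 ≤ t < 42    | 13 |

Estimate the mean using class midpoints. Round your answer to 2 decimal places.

Midpoints: 12, 16, 20, 24, 28, 32, 36, 40
Σfm = 10×12 + 15×16 + 23×20 + 32×24 + 21×28 + 16×32 + 10×36 + 13×40 = 3568
n = Σf = 140
Mean = 3568 / 140 = 25.4857

25.49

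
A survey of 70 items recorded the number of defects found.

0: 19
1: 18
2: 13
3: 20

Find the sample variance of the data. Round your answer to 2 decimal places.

Values: 0, 1, 2, 3
n = 70, Σfx = 104, mean = 1.4857
Σfx² = 250
Σf(x − x̄)² = Σfx² − (Σfx)²/n = 250 − 104²/70 = 95.4857
Sample variance = 95.4857 / 69 = 1.3839

1.38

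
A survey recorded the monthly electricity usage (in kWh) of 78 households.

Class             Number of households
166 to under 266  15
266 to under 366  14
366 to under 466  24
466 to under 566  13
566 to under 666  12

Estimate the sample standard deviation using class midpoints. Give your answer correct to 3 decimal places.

Midpoints: 216, 316, 416, 516, 616
n = 78, Σfm = 31748, mean = 407.0256
Σfm² = 14265968
Σf(m − x̄)² = Σfm² − (Σfm)²/n = 14265968 − 31748²/78 = 1343717.9487
Sample variance = 1343717.9487 / 77 = 17450.8825
Standard deviation = √17450.8825 = 132.1018

132.102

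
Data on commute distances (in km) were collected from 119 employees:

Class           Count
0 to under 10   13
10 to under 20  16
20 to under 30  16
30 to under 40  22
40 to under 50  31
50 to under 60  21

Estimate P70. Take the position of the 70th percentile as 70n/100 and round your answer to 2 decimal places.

45.26

Cumulative frequencies: 13, 29, 45, 67, 98, 119
n = 119; position = 70n/100 = 83.3.
This falls in the class 40 to under 50: L = 40, F = 67, f = 31, h = 10.
70th percentile ≈ 40 + ((83.3 − 67) / 31) × 10 = 45.2581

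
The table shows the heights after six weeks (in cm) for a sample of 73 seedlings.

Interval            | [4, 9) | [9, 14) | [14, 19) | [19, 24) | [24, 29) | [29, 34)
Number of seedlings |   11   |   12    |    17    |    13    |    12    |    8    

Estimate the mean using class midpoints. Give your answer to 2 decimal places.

18.35

Midpoints: 6.5, 11.5, 16.5, 21.5, 26.5, 31.5
Σfm = 11×6.5 + 12×11.5 + 17×16.5 + 13×21.5 + 12×26.5 + 8×31.5 = 1339.5
n = Σf = 73
Mean = 1339.5 / 73 = 18.3493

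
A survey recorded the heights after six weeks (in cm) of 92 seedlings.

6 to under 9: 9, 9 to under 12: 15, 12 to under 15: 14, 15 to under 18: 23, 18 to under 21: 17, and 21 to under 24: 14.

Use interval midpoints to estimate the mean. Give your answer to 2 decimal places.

Midpoints: 7.5, 10.5, 13.5, 16.5, 19.5, 22.5
Σfm = 9×7.5 + 15×10.5 + 14×13.5 + 23×16.5 + 17×19.5 + 14×22.5 = 1440
n = Σf = 92
Mean = 1440 / 92 = 15.6522

15.65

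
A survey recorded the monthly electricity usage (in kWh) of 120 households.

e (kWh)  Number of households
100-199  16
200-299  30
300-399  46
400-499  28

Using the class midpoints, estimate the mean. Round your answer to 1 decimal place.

321.2

Midpoints: 149.5, 249.5, 349.5, 449.5
Σfm = 16×149.5 + 30×249.5 + 46×349.5 + 28×449.5 = 38540
n = Σf = 120
Mean = 38540 / 120 = 321.1667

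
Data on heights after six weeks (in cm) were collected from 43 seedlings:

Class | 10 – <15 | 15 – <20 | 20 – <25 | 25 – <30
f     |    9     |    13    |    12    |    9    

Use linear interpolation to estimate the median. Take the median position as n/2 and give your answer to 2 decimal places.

Cumulative frequencies: 9, 22, 34, 43
n = 43; position = n/2 = 21.5.
This falls in the class 15 – <20: L = 15, F = 9, f = 13, h = 5.
Median ≈ 15 + ((21.5 − 9) / 13) × 5 = 19.8077

19.81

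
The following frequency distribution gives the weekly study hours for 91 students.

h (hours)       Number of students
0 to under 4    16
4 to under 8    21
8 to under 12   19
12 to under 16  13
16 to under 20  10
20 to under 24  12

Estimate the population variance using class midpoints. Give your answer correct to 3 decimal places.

42.758

Midpoints: 2, 6, 10, 14, 18, 22
n = 91, Σfm = 974, mean = 10.7033
Σfm² = 14316
Σf(m − x̄)² = Σfm² − (Σfm)²/n = 14316 − 974²/91 = 3890.9890
Population variance = 3890.9890 / 91 = 42.7581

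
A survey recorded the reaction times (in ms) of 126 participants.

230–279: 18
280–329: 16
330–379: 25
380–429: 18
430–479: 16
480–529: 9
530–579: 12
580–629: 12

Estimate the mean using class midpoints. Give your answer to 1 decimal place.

407.3

Midpoints: 254.5, 304.5, 354.5, 404.5, 454.5, 504.5, 554.5, 604.5
Σfm = 18×254.5 + 16×304.5 + 25×354.5 + 18×404.5 + 16×454.5 + 9×504.5 + 12×554.5 + 12×604.5 = 51317
n = Σf = 126
Mean = 51317 / 126 = 407.2778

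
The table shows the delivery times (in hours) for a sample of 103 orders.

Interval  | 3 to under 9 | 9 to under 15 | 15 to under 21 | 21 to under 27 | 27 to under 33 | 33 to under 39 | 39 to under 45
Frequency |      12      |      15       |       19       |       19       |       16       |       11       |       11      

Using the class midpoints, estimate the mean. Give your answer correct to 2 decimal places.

Midpoints: 6, 12, 18, 24, 30, 36, 42
Σfm = 12×6 + 15×12 + 19×18 + 19×24 + 16×30 + 11×36 + 11×42 = 2388
n = Σf = 103
Mean = 2388 / 103 = 23.1845

23.18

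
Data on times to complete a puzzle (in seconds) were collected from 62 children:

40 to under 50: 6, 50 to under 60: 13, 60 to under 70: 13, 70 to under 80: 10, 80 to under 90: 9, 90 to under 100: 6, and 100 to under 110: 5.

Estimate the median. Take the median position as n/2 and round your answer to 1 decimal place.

Cumulative frequencies: 6, 19, 32, 42, 51, 57, 62
n = 62; position = n/2 = 31.
This falls in the class 60 to under 70: L = 60, F = 19, f = 13, h = 10.
Median ≈ 60 + ((31 − 19) / 13) × 10 = 69.2308

69.2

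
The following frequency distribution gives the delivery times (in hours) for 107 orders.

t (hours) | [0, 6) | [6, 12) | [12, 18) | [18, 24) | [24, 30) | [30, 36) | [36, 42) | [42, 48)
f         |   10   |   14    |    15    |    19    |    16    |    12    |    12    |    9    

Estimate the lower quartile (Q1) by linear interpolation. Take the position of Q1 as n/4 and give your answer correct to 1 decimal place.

Cumulative frequencies: 10, 24, 39, 58, 74, 86, 98, 107
n = 107; position = n/4 = 26.75.
This falls in the class [12, 18): L = 12, F = 24, f = 15, h = 6.
Lower quartile ≈ 12 + ((26.75 − 24) / 15) × 6 = 13.1000

13.1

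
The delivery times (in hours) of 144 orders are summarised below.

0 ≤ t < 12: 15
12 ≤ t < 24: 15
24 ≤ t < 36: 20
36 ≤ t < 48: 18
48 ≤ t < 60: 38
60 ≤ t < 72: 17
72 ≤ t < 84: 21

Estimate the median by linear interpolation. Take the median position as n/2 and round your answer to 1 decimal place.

49.3

Cumulative frequencies: 15, 30, 50, 68, 106, 123, 144
n = 144; position = n/2 = 72.
This falls in the class 48 ≤ t < 60: L = 48, F = 68, f = 38, h = 12.
Median ≈ 48 + ((72 − 68) / 38) × 12 = 49.2632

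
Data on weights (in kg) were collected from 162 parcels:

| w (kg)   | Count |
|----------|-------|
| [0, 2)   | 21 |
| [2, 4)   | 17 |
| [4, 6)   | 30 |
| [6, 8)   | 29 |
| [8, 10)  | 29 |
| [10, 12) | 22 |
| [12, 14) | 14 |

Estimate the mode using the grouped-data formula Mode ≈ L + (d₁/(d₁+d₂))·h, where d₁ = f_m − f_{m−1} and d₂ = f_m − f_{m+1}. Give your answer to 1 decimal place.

5.9

Modal class: [4, 6) (highest frequency 30).
d₁ = 30 − 17 = 13, d₂ = 30 − 29 = 1
Mode ≈ 4 + (13/(13+1)) × 2 = 4 + 1.8571 = 5.8571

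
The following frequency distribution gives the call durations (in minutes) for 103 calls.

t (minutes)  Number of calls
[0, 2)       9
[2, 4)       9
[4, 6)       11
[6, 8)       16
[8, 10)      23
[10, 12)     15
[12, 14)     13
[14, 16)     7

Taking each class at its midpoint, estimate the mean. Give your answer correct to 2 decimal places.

Midpoints: 1, 3, 5, 7, 9, 11, 13, 15
Σfm = 9×1 + 9×3 + 11×5 + 16×7 + 23×9 + 15×11 + 13×13 + 7×15 = 849
n = Σf = 103
Mean = 849 / 103 = 8.2427

8.24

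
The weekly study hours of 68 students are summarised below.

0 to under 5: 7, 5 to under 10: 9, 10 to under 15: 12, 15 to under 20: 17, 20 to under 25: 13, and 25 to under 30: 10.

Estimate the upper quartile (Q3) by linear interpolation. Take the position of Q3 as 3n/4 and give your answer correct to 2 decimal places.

Cumulative frequencies: 7, 16, 28, 45, 58, 68
n = 68; position = 3n/4 = 51.
This falls in the class 20 to under 25: L = 20, F = 45, f = 13, h = 5.
Upper quartile ≈ 20 + ((51 − 45) / 13) × 5 = 22.3077

22.31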